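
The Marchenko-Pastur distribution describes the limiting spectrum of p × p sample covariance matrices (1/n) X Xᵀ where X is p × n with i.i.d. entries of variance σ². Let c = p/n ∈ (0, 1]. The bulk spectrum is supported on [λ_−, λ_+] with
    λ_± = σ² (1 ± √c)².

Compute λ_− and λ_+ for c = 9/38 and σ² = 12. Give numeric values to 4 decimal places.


c = 9/38 = 0.236842; √c = 0.486664.
λ_− = σ² (1 − √c)² = 12 · (1 − 0.486664)² = 12 · (0.513336)² = 3.162163.
λ_+ = σ² (1 + √c)² = 12 · (1 + 0.486664)² = 12 · (1.486664)² = 26.522048.

Rounded to 4 decimal places: λ_− ≈ 3.1622, λ_+ ≈ 26.5220.


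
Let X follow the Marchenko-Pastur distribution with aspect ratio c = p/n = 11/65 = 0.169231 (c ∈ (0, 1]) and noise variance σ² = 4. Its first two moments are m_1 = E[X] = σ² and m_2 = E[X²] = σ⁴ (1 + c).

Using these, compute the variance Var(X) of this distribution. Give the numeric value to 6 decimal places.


m_1 = E[X] = σ² = 4, so m_1² = 16.
m_2 = E[X²] = σ⁴ (1 + c) = 16 · (1 + 0.169231) = 16 · 1.169231 = 18.707692.
(Note m_2 − m_1² simplifies to c · σ⁴ = 0.169231 · 16.)

Var(X) = m_2 − m_1² = 18.707692 − 16 = 2.707692.


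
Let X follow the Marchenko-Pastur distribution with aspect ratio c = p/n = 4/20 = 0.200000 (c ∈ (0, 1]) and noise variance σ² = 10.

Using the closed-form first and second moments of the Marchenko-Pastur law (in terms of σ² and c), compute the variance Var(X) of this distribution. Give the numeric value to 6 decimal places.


Recall the MP moments m_1 = E[X] = σ² and m_2 = E[X²] = σ⁴ (1 + c).
m_1 = E[X] = σ² = 10, so m_1² = 100.
m_2 = E[X²] = σ⁴ (1 + c) = 100 · (1 + 0.200000) = 100 · 1.200000 = 120.000000.
(Note m_2 − m_1² simplifies to c · σ⁴ = 0.200000 · 100.)

Var(X) = m_2 − m_1² = 120.000000 − 100 = 20.000000.


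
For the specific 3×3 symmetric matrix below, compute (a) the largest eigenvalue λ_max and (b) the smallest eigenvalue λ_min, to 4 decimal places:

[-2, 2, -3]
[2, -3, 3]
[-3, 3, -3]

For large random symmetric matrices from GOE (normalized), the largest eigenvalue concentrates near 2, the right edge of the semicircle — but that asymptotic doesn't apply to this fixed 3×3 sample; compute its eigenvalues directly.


Since M is real symmetric, all three eigenvalues are real; they are the roots of det(λI − M) = λ³ − (tr M) λ² + s λ − det M, where s is the sum of the principal 2×2 minors.
tr M = -2 + (-3) + (-3) = -8.
s = ((-2)·(-3) − 2²) + ((-2)·(-3) − (-3)²) + ((-3)·(-3) − 3²) = 2 + (-3) + 0 = -1.
det M (expand along row 1) = (-2)·0 − 2·3 + (-3)·(-3) = 3.
Characteristic polynomial: λ³ + 8λ² − λ − 3 = 0.
Substitute λ = y + (tr M)/3 = y − 2.666667 to remove the quadratic term: y³ + p·y + q = 0 with p = s − (tr M)²/3 = -22.333333 and q = −2(tr M)³/27 + (tr M)·s/3 − det M = 37.592593.
Three real roots ⇒ use the trigonometric (Viète) form: r = 2√(−p/3) = 5.456902, φ = arccos(3q/(p·r)) = arccos(-0.925388) = 2.752854 rad.
y_k = r·cos(φ/3 − 2πk/3) for k = 0, 1, 2 gives y = 3.316233, 2.094920, -5.411153.
λ_k = y_k − 2.666667 gives λ = 0.6496, -0.5717, -8.0778 (check: the sum is -8.0000 = tr M).

Hence λ_max = 0.6496 and λ_min = -8.0778.


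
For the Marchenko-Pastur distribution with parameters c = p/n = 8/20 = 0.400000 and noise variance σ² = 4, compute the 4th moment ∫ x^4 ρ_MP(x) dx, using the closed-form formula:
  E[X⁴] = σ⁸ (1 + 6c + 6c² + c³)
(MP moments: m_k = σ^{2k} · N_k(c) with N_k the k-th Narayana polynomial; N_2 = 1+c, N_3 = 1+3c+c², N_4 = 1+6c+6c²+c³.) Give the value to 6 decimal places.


E[X⁴] = σ⁸ (1 + 6c + 6c² + c³) (fourth MP moment). With σ² = 4 (so σ⁸ = 256) and c = 8/20 = 0.400000: E[X⁴] = 256 · (1 + 6·0.400000 + 6·(0.400000)² + (0.400000)³) = 256 · 4.424000.

So E[X^4] = 1132.544000.


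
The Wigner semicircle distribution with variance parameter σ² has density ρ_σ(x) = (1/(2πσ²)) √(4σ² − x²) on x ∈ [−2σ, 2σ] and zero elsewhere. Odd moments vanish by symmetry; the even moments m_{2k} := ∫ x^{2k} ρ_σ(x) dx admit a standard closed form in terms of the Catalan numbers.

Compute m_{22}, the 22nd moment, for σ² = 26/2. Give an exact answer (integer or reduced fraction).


By the scaled semicircle moment identity, m_{2k} = σ^{2k} · C_k with k = 11.
C_11 = (1/(k+1)) · C(2k, k) = (1/12) · C(22, 11) = (1/12) · 705432 = 58786.
σ^{2k} = (σ²)^k = (26/2)^11 = 1792160394037.

Therefore m_{22} = σ^{22} · C_11 = 1792160394037 · 58786 = 105353940923859082.


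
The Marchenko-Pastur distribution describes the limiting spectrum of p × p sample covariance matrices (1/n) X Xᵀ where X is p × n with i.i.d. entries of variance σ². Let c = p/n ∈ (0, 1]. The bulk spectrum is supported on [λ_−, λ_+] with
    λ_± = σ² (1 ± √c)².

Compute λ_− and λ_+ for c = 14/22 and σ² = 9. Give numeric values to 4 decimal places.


c = 14/22 = 0.636364; √c = 0.797724.
λ_− = σ² (1 − √c)² = 9 · (1 − 0.797724)² = 9 · (0.202276)² = 0.368240.
λ_+ = σ² (1 + √c)² = 9 · (1 + 0.797724)² = 9 · (1.797724)² = 29.086305.

Rounded to 4 decimal places: λ_− ≈ 0.3682, λ_+ ≈ 29.0863.


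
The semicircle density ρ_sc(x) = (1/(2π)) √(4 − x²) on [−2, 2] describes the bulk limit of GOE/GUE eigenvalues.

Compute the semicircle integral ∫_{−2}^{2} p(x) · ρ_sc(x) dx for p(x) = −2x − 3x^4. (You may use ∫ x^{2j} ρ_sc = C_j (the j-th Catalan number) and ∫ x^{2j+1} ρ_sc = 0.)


Write p(x) = Σ a_i x^i, split into monomials and integrate each against ρ_sc separately.
Using ∫ x^{2j} ρ_sc = C_j = (1/(j+1)) C(2j, j) (Catalan numbers) and ∫ x^{2j+1} ρ_sc = 0 (odd monomials vanish by symmetry):
  i = 1 (odd): ∫ x^1 ρ_sc = 0 (vanishes)
  i = 4 (even): a_4 · C_{2} = -3 · 2 = -6

Summing the contributions: ∫_{−2}^{2} p(x) ρ_sc(x) dx = -6.


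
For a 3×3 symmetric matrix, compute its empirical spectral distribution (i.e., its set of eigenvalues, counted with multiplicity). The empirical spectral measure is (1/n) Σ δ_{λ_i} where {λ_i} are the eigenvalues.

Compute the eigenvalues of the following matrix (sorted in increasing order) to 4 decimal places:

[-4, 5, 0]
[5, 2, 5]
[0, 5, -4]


Since M is real symmetric, all three eigenvalues are real; they are the roots of det(λI − M) = λ³ − (tr M) λ² + s λ − det M, where s is the sum of the principal 2×2 minors.
tr M = -4 + 2 + (-4) = -6.
s = ((-4)·2 − 5²) + ((-4)·(-4) − 0²) + (2·(-4) − 5²) = -33 + 16 + (-33) = -50.
det M (expand along row 1) = (-4)·(-33) − 5·(-20) + 0·25 = 232.
Characteristic polynomial: λ³ + 6λ² − 50λ − 232 = 0.
Substitute λ = y + (tr M)/3 = y − 2.000000 to remove the quadratic term: y³ + p·y + q = 0 with p = s − (tr M)²/3 = -62.000000 and q = −2(tr M)³/27 + (tr M)·s/3 − det M = -116.000000.
Three real roots ⇒ use the trigonometric (Viète) form: r = 2√(−p/3) = 9.092121, φ = arccos(3q/(p·r)) = arccos(0.617337) = 0.905443 rad.
y_k = r·cos(φ/3 − 2πk/3) for k = 0, 1, 2 gives y = 8.681146, -2.000000, -6.681146.
λ_k = y_k − 2.000000 gives λ = 6.6811, -4.0000, -8.6811 (check: the sum is -6.0000 = tr M).

Eigenvalues sorted in increasing order: [-8.6811, -4.0000, 6.6811].


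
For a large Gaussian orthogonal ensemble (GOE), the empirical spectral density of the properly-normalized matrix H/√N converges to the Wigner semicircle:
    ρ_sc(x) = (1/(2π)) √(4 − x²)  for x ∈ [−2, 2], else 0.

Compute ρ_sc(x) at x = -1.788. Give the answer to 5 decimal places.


ρ_sc(x) = (1/(2π)) √(4 − x²). With x = -1.788:
  4 − x² = 4 − (-1.788)² = 4 − 3.196944 = 0.803056.
  √(4 − x²) = 0.896134.
  1/(2π) = 0.159155.
  ρ_sc(-1.788) = 0.159155 · 0.896134 = 0.142624.

Rounded to 5 decimal places: ρ_sc(-1.788) ≈ 0.14262.


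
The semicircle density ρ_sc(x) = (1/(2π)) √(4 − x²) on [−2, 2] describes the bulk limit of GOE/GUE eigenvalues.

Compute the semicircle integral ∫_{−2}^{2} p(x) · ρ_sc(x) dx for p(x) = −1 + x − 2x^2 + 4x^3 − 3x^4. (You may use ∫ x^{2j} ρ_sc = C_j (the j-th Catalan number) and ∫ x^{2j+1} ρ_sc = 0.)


Write p(x) = Σ a_i x^i, split into monomials and integrate each against ρ_sc separately.
Using ∫ x^{2j} ρ_sc = C_j = (1/(j+1)) C(2j, j) (Catalan numbers) and ∫ x^{2j+1} ρ_sc = 0 (odd monomials vanish by symmetry):
  i = 0 (even): a_0 · C_{0} = -1 · 1 = -1
  i = 1 (odd): ∫ x^1 ρ_sc = 0 (vanishes)
  i = 2 (even): a_2 · C_{1} = -2 · 1 = -2
  i = 3 (odd): ∫ x^3 ρ_sc = 0 (vanishes)
  i = 4 (even): a_4 · C_{2} = -3 · 2 = -6

Summing the contributions: ∫_{−2}^{2} p(x) ρ_sc(x) dx = (-1) + (-2) + (-6) = -9.


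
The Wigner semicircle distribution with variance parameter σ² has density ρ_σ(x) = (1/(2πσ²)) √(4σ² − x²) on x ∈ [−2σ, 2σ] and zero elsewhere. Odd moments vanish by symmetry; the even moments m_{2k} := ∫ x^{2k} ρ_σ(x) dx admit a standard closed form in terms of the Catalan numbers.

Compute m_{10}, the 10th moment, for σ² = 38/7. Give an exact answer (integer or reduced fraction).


By the scaled semicircle moment identity, m_{2k} = σ^{2k} · C_k with k = 5.
C_5 = (1/(k+1)) · C(2k, k) = (1/6) · C(10, 5) = (1/6) · 252 = 42.
σ^{2k} = (σ²)^k = (38/7)^5 = 79235168/16807.

Therefore m_{10} = σ^{10} · C_5 = (79235168/16807) · 42 = 475411008/2401.


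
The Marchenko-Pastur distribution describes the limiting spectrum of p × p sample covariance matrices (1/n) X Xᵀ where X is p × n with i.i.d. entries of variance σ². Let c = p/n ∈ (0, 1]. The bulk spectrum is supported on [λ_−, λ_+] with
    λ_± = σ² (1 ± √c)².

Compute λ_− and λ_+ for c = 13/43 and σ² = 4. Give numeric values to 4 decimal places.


c = 13/43 = 0.302326; √c = 0.549841.
λ_− = σ² (1 − √c)² = 4 · (1 − 0.549841)² = 4 · (0.450159)² = 0.810571.
λ_+ = σ² (1 + √c)² = 4 · (1 + 0.549841)² = 4 · (1.549841)² = 9.608034.

Rounded to 4 decimal places: λ_− ≈ 0.8106, λ_+ ≈ 9.6080.


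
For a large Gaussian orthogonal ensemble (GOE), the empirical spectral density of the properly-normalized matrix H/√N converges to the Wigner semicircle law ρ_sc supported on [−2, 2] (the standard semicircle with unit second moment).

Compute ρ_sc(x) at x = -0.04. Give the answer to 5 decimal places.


ρ_sc(x) = (1/(2π)) √(4 − x²). With x = -0.04:
  4 − x² = 4 − (-0.04)² = 4 − 0.001600 = 3.998400.
  √(4 − x²) = 1.999600.
  1/(2π) = 0.159155.
  ρ_sc(-0.04) = 0.159155 · 1.999600 = 0.318246.

Rounded to 5 decimal places: ρ_sc(-0.04) ≈ 0.31825.


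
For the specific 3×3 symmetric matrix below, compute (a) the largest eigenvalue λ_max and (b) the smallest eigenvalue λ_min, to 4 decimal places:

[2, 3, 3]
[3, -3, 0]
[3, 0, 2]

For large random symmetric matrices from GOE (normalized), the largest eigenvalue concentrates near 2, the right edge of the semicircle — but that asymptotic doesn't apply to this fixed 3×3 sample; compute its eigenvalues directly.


Since M is real symmetric, all three eigenvalues are real; they are the roots of det(λI − M) = λ³ − (tr M) λ² + s λ − det M, where s is the sum of the principal 2×2 minors.
tr M = 2 + (-3) + 2 = 1.
s = (2·(-3) − 3²) + (2·2 − 3²) + ((-3)·2 − 0²) = -15 + (-5) + (-6) = -26.
det M (expand along row 1) = 2·(-6) − 3·6 + 3·9 = -3.
Characteristic polynomial: λ³ − λ² − 26λ + 3 = 0.
Substitute λ = y + (tr M)/3 = y + 0.333333 to remove the quadratic term: y³ + p·y + q = 0 with p = s − (tr M)²/3 = -26.333333 and q = −2(tr M)³/27 + (tr M)·s/3 − det M = -5.740741.
Three real roots ⇒ use the trigonometric (Viète) form: r = 2√(−p/3) = 5.925463, φ = arccos(3q/(p·r)) = arccos(0.110373) = 1.460198 rad.
y_k = r·cos(φ/3 − 2πk/3) for k = 0, 1, 2 gives y = 5.237314, -0.218398, -5.018915.
λ_k = y_k + 0.333333 gives λ = 5.5706, 0.1149, -4.6856 (check: the sum is 1.0000 = tr M).

Hence λ_max = 5.5706 and λ_min = -4.6856.


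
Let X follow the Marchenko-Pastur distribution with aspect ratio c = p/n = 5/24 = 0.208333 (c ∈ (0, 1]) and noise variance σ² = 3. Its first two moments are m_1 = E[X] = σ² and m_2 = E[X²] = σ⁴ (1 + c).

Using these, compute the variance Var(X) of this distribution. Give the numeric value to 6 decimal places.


m_1 = E[X] = σ² = 3, so m_1² = 9.
m_2 = E[X²] = σ⁴ (1 + c) = 9 · (1 + 0.208333) = 9 · 1.208333 = 10.875000.
(Note m_2 − m_1² simplifies to c · σ⁴ = 0.208333 · 9.)

Var(X) = m_2 − m_1² = 10.875000 − 9 = 1.875000.


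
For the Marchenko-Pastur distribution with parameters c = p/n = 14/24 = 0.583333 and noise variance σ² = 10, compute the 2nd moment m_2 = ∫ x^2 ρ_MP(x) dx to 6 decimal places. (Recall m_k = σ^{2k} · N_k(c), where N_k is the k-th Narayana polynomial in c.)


E[X²] = σ⁴ (1 + c) (second MP moment). With σ² = 10 (so σ⁴ = 100) and c = 14/24 = 0.583333: E[X²] = 100 · (1 + 0.583333) = 100 · 1.583333.

So E[X^2] = 158.333333.


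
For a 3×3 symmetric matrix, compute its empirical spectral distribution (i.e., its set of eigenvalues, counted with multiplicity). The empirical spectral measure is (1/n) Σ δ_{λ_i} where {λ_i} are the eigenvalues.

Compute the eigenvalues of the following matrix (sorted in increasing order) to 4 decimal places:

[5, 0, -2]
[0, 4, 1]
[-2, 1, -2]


Since M is real symmetric, all three eigenvalues are real; they are the roots of det(λI − M) = λ³ − (tr M) λ² + s λ − det M, where s is the sum of the principal 2×2 minors.
tr M = 5 + 4 + (-2) = 7.
s = (5·4 − 0²) + (5·(-2) − (-2)²) + (4·(-2) − 1²) = 20 + (-14) + (-9) = -3.
det M (expand along row 1) = 5·(-9) − 0·2 + (-2)·8 = -61.
Characteristic polynomial: λ³ − 7λ² − 3λ + 61 = 0.
Substitute λ = y + (tr M)/3 = y + 2.333333 to remove the quadratic term: y³ + p·y + q = 0 with p = s − (tr M)²/3 = -19.333333 and q = −2(tr M)³/27 + (tr M)·s/3 − det M = 28.592593.
Three real roots ⇒ use the trigonometric (Viète) form: r = 2√(−p/3) = 5.077182, φ = arccos(3q/(p·r)) = arccos(-0.873867) = 2.633897 rad.
y_k = r·cos(φ/3 − 2πk/3) for k = 0, 1, 2 gives y = 3.242887, 1.761765, -5.004652.
λ_k = y_k + 2.333333 gives λ = 5.5762, 4.0951, -2.6713 (check: the sum is 7.0000 = tr M).

Eigenvalues sorted in increasing order: [-2.6713, 4.0951, 5.5762].


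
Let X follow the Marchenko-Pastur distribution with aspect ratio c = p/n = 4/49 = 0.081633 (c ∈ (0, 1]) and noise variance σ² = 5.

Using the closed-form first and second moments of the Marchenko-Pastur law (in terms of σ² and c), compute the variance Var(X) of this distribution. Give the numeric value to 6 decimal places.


Recall the MP moments m_1 = E[X] = σ² and m_2 = E[X²] = σ⁴ (1 + c).
m_1 = E[X] = σ² = 5, so m_1² = 25.
m_2 = E[X²] = σ⁴ (1 + c) = 25 · (1 + 0.081633) = 25 · 1.081633 = 27.040816.
(Note m_2 − m_1² simplifies to c · σ⁴ = 0.081633 · 25.)

Var(X) = m_2 − m_1² = 27.040816 − 25 = 2.040816.


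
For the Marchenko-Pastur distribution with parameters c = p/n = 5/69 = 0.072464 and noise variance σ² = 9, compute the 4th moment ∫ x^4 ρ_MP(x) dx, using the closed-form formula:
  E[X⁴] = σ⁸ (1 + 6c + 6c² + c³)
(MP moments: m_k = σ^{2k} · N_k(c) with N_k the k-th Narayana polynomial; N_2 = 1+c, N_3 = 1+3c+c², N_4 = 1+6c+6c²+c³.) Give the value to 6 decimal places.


E[X⁴] = σ⁸ (1 + 6c + 6c² + c³) (fourth MP moment). With σ² = 9 (so σ⁸ = 6561) and c = 5/69 = 0.072464: E[X⁴] = 6561 · (1 + 6·0.072464 + 6·(0.072464)² + (0.072464)³) = 6561 · 1.466669.

So E[X^4] = 9622.815978.


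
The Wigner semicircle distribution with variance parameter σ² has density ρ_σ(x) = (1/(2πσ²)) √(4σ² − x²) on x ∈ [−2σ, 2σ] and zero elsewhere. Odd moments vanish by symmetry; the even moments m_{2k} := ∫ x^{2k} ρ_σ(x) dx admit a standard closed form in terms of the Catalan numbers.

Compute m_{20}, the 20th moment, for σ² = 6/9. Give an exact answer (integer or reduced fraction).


By the scaled semicircle moment identity, m_{2k} = σ^{2k} · C_k with k = 10.
C_10 = (1/(k+1)) · C(2k, k) = (1/11) · C(20, 10) = (1/11) · 184756 = 16796.
σ^{2k} = (σ²)^k = (6/9)^10 = 1024/59049.

Therefore m_{20} = σ^{20} · C_10 = (1024/59049) · 16796 = 17199104/59049.


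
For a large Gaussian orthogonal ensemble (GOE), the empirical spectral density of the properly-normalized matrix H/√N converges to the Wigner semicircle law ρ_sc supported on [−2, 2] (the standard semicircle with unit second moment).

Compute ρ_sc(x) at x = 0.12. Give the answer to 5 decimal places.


ρ_sc(x) = (1/(2π)) √(4 − x²). With x = 0.12:
  4 − x² = 4 − (0.12)² = 4 − 0.014400 = 3.985600.
  √(4 − x²) = 1.996397.
  1/(2π) = 0.159155.
  ρ_sc(0.12) = 0.159155 · 1.996397 = 0.317736.

Rounded to 5 decimal places: ρ_sc(0.12) ≈ 0.31774.


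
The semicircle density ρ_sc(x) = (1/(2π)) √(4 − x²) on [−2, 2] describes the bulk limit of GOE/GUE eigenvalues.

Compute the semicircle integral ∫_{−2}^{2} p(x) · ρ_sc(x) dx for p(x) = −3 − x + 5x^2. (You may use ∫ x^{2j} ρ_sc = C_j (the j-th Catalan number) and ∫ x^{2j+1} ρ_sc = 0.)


Write p(x) = Σ a_i x^i, split into monomials and integrate each against ρ_sc separately.
Using ∫ x^{2j} ρ_sc = C_j = (1/(j+1)) C(2j, j) (Catalan numbers) and ∫ x^{2j+1} ρ_sc = 0 (odd monomials vanish by symmetry):
  i = 0 (even): a_0 · C_{0} = -3 · 1 = -3
  i = 1 (odd): ∫ x^1 ρ_sc = 0 (vanishes)
  i = 2 (even): a_2 · C_{1} = 5 · 1 = 5

Summing the contributions: ∫_{−2}^{2} p(x) ρ_sc(x) dx = (-3) + 5 = 2.


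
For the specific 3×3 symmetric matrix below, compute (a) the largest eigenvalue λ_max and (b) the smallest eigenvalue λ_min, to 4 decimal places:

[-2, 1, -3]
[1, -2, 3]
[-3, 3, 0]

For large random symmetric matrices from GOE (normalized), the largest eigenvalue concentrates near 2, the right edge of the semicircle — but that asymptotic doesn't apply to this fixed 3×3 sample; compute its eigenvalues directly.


Since M is real symmetric, all three eigenvalues are real; they are the roots of det(λI − M) = λ³ − (tr M) λ² + s λ − det M, where s is the sum of the principal 2×2 minors.
tr M = -2 + (-2) + 0 = -4.
s = ((-2)·(-2) − 1²) + ((-2)·0 − (-3)²) + ((-2)·0 − 3²) = 3 + (-9) + (-9) = -15.
det M (expand along row 1) = (-2)·(-9) − 1·9 + (-3)·(-3) = 18.
Characteristic polynomial: λ³ + 4λ² − 15λ − 18 = 0.
Substitute λ = y + (tr M)/3 = y − 1.333333 to remove the quadratic term: y³ + p·y + q = 0 with p = s − (tr M)²/3 = -20.333333 and q = −2(tr M)³/27 + (tr M)·s/3 − det M = 6.740741.
Three real roots ⇒ use the trigonometric (Viète) form: r = 2√(−p/3) = 5.206833, φ = arccos(3q/(p·r)) = arccos(-0.191006) = 1.762983 rad.
y_k = r·cos(φ/3 − 2πk/3) for k = 0, 1, 2 gives y = 4.333333, 0.333333, -4.666667.
λ_k = y_k − 1.333333 gives λ = 3.0000, -1.0000, -6.0000 (check: the sum is -4.0000 = tr M).

Hence λ_max = 3.0000 and λ_min = -6.0000.


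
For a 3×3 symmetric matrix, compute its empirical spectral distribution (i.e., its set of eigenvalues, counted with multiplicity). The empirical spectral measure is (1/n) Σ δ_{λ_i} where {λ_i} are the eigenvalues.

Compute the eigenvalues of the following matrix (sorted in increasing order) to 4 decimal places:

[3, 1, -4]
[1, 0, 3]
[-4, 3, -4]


Since M is real symmetric, all three eigenvalues are real; they are the roots of det(λI − M) = λ³ − (tr M) λ² + s λ − det M, where s is the sum of the principal 2×2 minors.
tr M = 3 + 0 + (-4) = -1.
s = (3·0 − 1²) + (3·(-4) − (-4)²) + (0·(-4) − 3²) = -1 + (-28) + (-9) = -38.
det M (expand along row 1) = 3·(-9) − 1·8 + (-4)·3 = -47.
Characteristic polynomial: λ³ + λ² − 38λ + 47 = 0.
Substitute λ = y + (tr M)/3 = y − 0.333333 to remove the quadratic term: y³ + p·y + q = 0 with p = s − (tr M)²/3 = -38.333333 and q = −2(tr M)³/27 + (tr M)·s/3 − det M = 59.740741.
Three real roots ⇒ use the trigonometric (Viète) form: r = 2√(−p/3) = 7.149204, φ = arccos(3q/(p·r)) = arccos(-0.653970) = 2.283616 rad.
y_k = r·cos(φ/3 − 2πk/3) for k = 0, 1, 2 gives y = 5.176059, 1.682759, -6.858819.
λ_k = y_k − 0.333333 gives λ = 4.8427, 1.3494, -7.1922 (check: the sum is -1.0000 = tr M).

Eigenvalues sorted in increasing order: [-7.1922, 1.3494, 4.8427].


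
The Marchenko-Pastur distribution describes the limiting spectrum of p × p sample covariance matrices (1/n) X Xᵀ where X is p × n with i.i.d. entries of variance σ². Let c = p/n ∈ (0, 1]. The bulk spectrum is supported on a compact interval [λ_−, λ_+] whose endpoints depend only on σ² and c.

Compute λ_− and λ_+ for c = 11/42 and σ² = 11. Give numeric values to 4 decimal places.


c = 11/42 = 0.261905; √c = 0.511766.
λ_− = σ² (1 − √c)² = 11 · (1 − 0.511766)² = 11 · (0.488234)² = 2.622093.
λ_+ = σ² (1 + √c)² = 11 · (1 + 0.511766)² = 11 · (1.511766)² = 25.139811.

Rounded to 4 decimal places: λ_− ≈ 2.6221, λ_+ ≈ 25.1398.


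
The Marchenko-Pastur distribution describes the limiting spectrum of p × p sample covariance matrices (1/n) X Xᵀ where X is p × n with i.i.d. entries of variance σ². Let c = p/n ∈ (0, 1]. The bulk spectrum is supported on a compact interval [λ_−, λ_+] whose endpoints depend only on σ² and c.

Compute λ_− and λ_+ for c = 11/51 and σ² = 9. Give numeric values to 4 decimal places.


c = 11/51 = 0.215686; √c = 0.464420.
λ_− = σ² (1 − √c)² = 9 · (1 − 0.464420)² = 9 · (0.535580)² = 2.581610.
λ_+ = σ² (1 + √c)² = 9 · (1 + 0.464420)² = 9 · (1.464420)² = 19.300743.

Rounded to 4 decimal places: λ_− ≈ 2.5816, λ_+ ≈ 19.3007.


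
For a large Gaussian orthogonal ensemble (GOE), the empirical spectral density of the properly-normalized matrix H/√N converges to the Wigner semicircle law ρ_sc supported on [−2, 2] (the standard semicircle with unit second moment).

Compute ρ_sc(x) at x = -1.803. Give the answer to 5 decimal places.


ρ_sc(x) = (1/(2π)) √(4 − x²). With x = -1.803:
  4 − x² = 4 − (-1.803)² = 4 − 3.250809 = 0.749191.
  √(4 − x²) = 0.865558.
  1/(2π) = 0.159155.
  ρ_sc(-1.803) = 0.159155 · 0.865558 = 0.137758.

Rounded to 5 decimal places: ρ_sc(-1.803) ≈ 0.13776.


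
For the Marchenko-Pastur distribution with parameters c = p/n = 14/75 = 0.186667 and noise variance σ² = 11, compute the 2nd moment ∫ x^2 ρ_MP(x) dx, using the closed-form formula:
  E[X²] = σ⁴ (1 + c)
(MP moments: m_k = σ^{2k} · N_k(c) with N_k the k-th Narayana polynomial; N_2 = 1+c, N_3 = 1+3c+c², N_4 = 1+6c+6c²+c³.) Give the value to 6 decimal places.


E[X²] = σ⁴ (1 + c) (second MP moment). With σ² = 11 (so σ⁴ = 121) and c = 14/75 = 0.186667: E[X²] = 121 · (1 + 0.186667) = 121 · 1.186667.

So E[X^2] = 143.586667.


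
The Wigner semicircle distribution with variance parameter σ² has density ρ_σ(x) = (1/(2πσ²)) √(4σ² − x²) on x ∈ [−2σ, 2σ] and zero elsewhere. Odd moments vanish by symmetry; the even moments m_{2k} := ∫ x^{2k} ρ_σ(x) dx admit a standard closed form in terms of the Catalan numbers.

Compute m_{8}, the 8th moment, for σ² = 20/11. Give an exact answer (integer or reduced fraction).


By the scaled semicircle moment identity, m_{2k} = σ^{2k} · C_k with k = 4.
C_4 = (1/(k+1)) · C(2k, k) = (1/5) · C(8, 4) = (1/5) · 70 = 14.
σ^{2k} = (σ²)^k = (20/11)^4 = 160000/14641.

Therefore m_{8} = σ^{8} · C_4 = (160000/14641) · 14 = 2240000/14641.


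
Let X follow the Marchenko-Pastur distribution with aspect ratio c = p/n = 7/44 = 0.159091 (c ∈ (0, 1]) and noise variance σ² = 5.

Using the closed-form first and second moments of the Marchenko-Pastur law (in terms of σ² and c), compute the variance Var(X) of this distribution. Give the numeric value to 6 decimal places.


Recall the MP moments m_1 = E[X] = σ² and m_2 = E[X²] = σ⁴ (1 + c).
m_1 = E[X] = σ² = 5, so m_1² = 25.
m_2 = E[X²] = σ⁴ (1 + c) = 25 · (1 + 0.159091) = 25 · 1.159091 = 28.977273.
(Note m_2 − m_1² simplifies to c · σ⁴ = 0.159091 · 25.)

Var(X) = m_2 − m_1² = 28.977273 − 25 = 3.977273.


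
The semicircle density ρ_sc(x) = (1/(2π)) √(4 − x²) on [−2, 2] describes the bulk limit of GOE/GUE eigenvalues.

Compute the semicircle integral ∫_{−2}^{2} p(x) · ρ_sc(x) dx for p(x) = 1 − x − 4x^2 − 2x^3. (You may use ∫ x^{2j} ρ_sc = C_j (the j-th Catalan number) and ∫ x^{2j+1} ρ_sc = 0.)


Write p(x) = Σ a_i x^i, split into monomials and integrate each against ρ_sc separately.
Using ∫ x^{2j} ρ_sc = C_j = (1/(j+1)) C(2j, j) (Catalan numbers) and ∫ x^{2j+1} ρ_sc = 0 (odd monomials vanish by symmetry):
  i = 0 (even): a_0 · C_{0} = 1 · 1 = 1
  i = 1 (odd): ∫ x^1 ρ_sc = 0 (vanishes)
  i = 2 (even): a_2 · C_{1} = -4 · 1 = -4
  i = 3 (odd): ∫ x^3 ρ_sc = 0 (vanishes)

Summing the contributions: ∫_{−2}^{2} p(x) ρ_sc(x) dx = 1 + (-4) = -3.


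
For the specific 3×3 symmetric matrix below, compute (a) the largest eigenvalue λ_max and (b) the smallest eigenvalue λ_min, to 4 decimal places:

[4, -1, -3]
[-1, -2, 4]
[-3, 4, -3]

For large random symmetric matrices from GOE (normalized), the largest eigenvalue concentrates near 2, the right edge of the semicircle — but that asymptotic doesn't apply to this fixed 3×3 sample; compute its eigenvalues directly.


Since M is real symmetric, all three eigenvalues are real; they are the roots of det(λI − M) = λ³ − (tr M) λ² + s λ − det M, where s is the sum of the principal 2×2 minors.
tr M = 4 + (-2) + (-3) = -1.
s = (4·(-2) − (-1)²) + (4·(-3) − (-3)²) + ((-2)·(-3) − 4²) = -9 + (-21) + (-10) = -40.
det M (expand along row 1) = 4·(-10) − (-1)·15 + (-3)·(-10) = 5.
Characteristic polynomial: λ³ + λ² − 40λ − 5 = 0.
Substitute λ = y + (tr M)/3 = y − 0.333333 to remove the quadratic term: y³ + p·y + q = 0 with p = s − (tr M)²/3 = -40.333333 and q = −2(tr M)³/27 + (tr M)·s/3 − det M = 8.407407.
Three real roots ⇒ use the trigonometric (Viète) form: r = 2√(−p/3) = 7.333333, φ = arccos(3q/(p·r)) = arccos(-0.085274) = 1.656174 rad.
y_k = r·cos(φ/3 − 2πk/3) for k = 0, 1, 2 gives y = 6.243945, 0.208673, -6.452618.
λ_k = y_k − 0.333333 gives λ = 5.9106, -0.1247, -6.7860 (check: the sum is -1.0000 = tr M).

Hence λ_max = 5.9106 and λ_min = -6.7860.


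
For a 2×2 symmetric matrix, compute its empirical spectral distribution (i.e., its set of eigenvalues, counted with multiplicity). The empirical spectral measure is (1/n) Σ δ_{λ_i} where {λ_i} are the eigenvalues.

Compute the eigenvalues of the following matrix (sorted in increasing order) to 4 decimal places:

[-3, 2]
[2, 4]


Since M is real symmetric, both eigenvalues are real; they are the roots of det(λI − M) = λ² − (tr M) λ + det M.
tr M = -3 + 4 = 1.
det M = (-3)·4 − 2² = -12 − 4 = -16.
Characteristic polynomial: λ² − λ − 16 = 0.
Discriminant Δ = (tr M)² − 4·det M = 1 − (-64) = 65; √Δ = 8.062258.
λ = (tr M ± √Δ)/2 = (1 ± 8.062258)/2, giving (tr M − √Δ)/2 = -3.5311 and (tr M + √Δ)/2 = 4.5311.

Eigenvalues sorted in increasing order: [-3.5311, 4.5311].


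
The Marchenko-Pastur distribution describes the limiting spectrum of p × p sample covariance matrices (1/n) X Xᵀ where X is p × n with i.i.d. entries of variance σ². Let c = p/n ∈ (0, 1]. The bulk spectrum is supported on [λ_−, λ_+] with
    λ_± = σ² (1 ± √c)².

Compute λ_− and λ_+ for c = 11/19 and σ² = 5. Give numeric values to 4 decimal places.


c = 11/19 = 0.578947; √c = 0.760886.
λ_− = σ² (1 − √c)² = 5 · (1 − 0.760886)² = 5 · (0.239114)² = 0.285878.
λ_+ = σ² (1 + √c)² = 5 · (1 + 0.760886)² = 5 · (1.760886)² = 15.503596.

Rounded to 4 decimal places: λ_− ≈ 0.2859, λ_+ ≈ 15.5036.


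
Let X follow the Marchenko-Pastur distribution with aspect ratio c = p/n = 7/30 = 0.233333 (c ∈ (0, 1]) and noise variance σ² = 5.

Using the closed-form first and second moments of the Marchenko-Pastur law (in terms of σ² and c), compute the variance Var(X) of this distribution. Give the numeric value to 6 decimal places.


Recall the MP moments m_1 = E[X] = σ² and m_2 = E[X²] = σ⁴ (1 + c).
m_1 = E[X] = σ² = 5, so m_1² = 25.
m_2 = E[X²] = σ⁴ (1 + c) = 25 · (1 + 0.233333) = 25 · 1.233333 = 30.833333.
(Note m_2 − m_1² simplifies to c · σ⁴ = 0.233333 · 25.)

Var(X) = m_2 − m_1² = 30.833333 − 25 = 5.833333.


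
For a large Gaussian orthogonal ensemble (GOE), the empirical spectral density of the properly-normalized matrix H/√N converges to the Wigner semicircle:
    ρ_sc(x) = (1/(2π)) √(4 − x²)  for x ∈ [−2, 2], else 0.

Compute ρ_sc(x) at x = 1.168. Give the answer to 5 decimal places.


ρ_sc(x) = (1/(2π)) √(4 − x²). With x = 1.168:
  4 − x² = 4 − (1.168)² = 4 − 1.364224 = 2.635776.
  √(4 − x²) = 1.623507.
  1/(2π) = 0.159155.
  ρ_sc(1.168) = 0.159155 · 1.623507 = 0.258389.

Rounded to 5 decimal places: ρ_sc(1.168) ≈ 0.25839.


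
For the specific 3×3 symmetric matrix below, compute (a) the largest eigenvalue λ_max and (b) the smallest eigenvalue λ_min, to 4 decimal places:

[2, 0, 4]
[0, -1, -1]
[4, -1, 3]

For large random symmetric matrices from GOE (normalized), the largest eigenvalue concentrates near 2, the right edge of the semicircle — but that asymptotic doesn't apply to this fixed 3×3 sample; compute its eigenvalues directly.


Since M is real symmetric, all three eigenvalues are real; they are the roots of det(λI − M) = λ³ − (tr M) λ² + s λ − det M, where s is the sum of the principal 2×2 minors.
tr M = 2 + (-1) + 3 = 4.
s = (2·(-1) − 0²) + (2·3 − 4²) + ((-1)·3 − (-1)²) = -2 + (-10) + (-4) = -16.
det M (expand along row 1) = 2·(-4) − 0·4 + 4·4 = 8.
Characteristic polynomial: λ³ − 4λ² − 16λ − 8 = 0.
Substitute λ = y + (tr M)/3 = y + 1.333333 to remove the quadratic term: y³ + p·y + q = 0 with p = s − (tr M)²/3 = -21.333333 and q = −2(tr M)³/27 + (tr M)·s/3 − det M = -34.074074.
Three real roots ⇒ use the trigonometric (Viète) form: r = 2√(−p/3) = 5.333333, φ = arccos(3q/(p·r)) = arccos(0.898438) = 0.454598 rad.
y_k = r·cos(φ/3 − 2πk/3) for k = 0, 1, 2 gives y = 5.272218, -1.938885, -3.333333.
λ_k = y_k + 1.333333 gives λ = 6.6056, -0.6056, -2.0000 (check: the sum is 4.0000 = tr M).

Hence λ_max = 6.6056 and λ_min = -2.0000.


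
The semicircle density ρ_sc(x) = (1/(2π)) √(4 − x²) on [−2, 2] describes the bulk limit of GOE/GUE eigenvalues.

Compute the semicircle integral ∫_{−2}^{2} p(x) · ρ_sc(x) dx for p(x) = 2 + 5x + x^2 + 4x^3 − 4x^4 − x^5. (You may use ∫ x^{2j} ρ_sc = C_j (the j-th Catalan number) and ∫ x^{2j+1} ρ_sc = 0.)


Write p(x) = Σ a_i x^i, split into monomials and integrate each against ρ_sc separately.
Using ∫ x^{2j} ρ_sc = C_j = (1/(j+1)) C(2j, j) (Catalan numbers) and ∫ x^{2j+1} ρ_sc = 0 (odd monomials vanish by symmetry):
  i = 0 (even): a_0 · C_{0} = 2 · 1 = 2
  i = 1 (odd): ∫ x^1 ρ_sc = 0 (vanishes)
  i = 2 (even): a_2 · C_{1} = 1 · 1 = 1
  i = 3 (odd): ∫ x^3 ρ_sc = 0 (vanishes)
  i = 4 (even): a_4 · C_{2} = -4 · 2 = -8
  i = 5 (odd): ∫ x^5 ρ_sc = 0 (vanishes)

Summing the contributions: ∫_{−2}^{2} p(x) ρ_sc(x) dx = 2 + 1 + (-8) = -5.


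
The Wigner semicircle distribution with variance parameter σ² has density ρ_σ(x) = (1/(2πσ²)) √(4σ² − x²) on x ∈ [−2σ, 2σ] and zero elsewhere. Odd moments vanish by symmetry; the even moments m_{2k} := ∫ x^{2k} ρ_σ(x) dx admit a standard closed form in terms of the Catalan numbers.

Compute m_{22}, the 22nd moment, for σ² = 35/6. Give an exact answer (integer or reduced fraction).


By the scaled semicircle moment identity, m_{2k} = σ^{2k} · C_k with k = 11.
C_11 = (1/(k+1)) · C(2k, k) = (1/12) · C(22, 11) = (1/12) · 705432 = 58786.
σ^{2k} = (σ²)^k = (35/6)^11 = 96549157373046875/362797056.

Therefore m_{22} = σ^{22} · C_11 = (96549157373046875/362797056) · 58786 = 2837869382665966796875/181398528.


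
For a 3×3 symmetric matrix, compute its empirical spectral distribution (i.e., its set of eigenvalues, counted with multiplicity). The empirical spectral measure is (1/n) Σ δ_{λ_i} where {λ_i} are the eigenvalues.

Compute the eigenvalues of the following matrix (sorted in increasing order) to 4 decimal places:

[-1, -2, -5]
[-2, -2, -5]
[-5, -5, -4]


Since M is real symmetric, all three eigenvalues are real; they are the roots of det(λI − M) = λ³ − (tr M) λ² + s λ − det M, where s is the sum of the principal 2×2 minors.
tr M = -1 + (-2) + (-4) = -7.
s = ((-1)·(-2) − (-2)²) + ((-1)·(-4) − (-5)²) + ((-2)·(-4) − (-5)²) = -2 + (-21) + (-17) = -40.
det M (expand along row 1) = (-1)·(-17) − (-2)·(-17) + (-5)·0 = -17.
Characteristic polynomial: λ³ + 7λ² − 40λ + 17 = 0.
Substitute λ = y + (tr M)/3 = y − 2.333333 to remove the quadratic term: y³ + p·y + q = 0 with p = s − (tr M)²/3 = -56.333333 and q = −2(tr M)³/27 + (tr M)·s/3 − det M = 135.740741.
Three real roots ⇒ use the trigonometric (Viète) form: r = 2√(−p/3) = 8.666667, φ = arccos(3q/(p·r)) = arccos(-0.834092) = 2.557281 rad.
y_k = r·cos(φ/3 − 2πk/3) for k = 0, 1, 2 gives y = 5.704035, 2.798763, -8.502798.
λ_k = y_k − 2.333333 gives λ = 3.3707, 0.4654, -10.8361 (check: the sum is -7.0000 = tr M).

Eigenvalues sorted in increasing order: [-10.8361, 0.4654, 3.3707].


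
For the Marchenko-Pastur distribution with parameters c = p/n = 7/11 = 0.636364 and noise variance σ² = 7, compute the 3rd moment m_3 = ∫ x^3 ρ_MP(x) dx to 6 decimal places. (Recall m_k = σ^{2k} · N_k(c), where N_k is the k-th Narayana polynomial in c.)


E[X³] = σ⁶ (1 + 3c + c²) (third MP moment). With σ² = 7 (so σ⁶ = 343) and c = 7/11 = 0.636364: E[X³] = 343 · (1 + 3·0.636364 + (0.636364)²) = 343 · 3.314050.

So E[X^3] = 1136.719008.


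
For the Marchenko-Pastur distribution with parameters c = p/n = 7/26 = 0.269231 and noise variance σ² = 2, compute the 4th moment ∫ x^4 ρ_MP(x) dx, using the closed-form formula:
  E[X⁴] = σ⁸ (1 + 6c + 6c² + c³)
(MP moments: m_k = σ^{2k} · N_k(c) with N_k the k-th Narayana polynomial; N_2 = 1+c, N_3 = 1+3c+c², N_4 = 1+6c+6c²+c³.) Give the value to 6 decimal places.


E[X⁴] = σ⁸ (1 + 6c + 6c² + c³) (fourth MP moment). With σ² = 2 (so σ⁸ = 16) and c = 7/26 = 0.269231: E[X⁴] = 16 · (1 + 6·0.269231 + 6·(0.269231)² + (0.269231)³) = 16 · 3.069811.

So E[X^4] = 49.116978.


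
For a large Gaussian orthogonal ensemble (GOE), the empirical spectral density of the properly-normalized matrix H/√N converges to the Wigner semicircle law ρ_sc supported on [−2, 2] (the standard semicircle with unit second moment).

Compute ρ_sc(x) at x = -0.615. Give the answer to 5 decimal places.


ρ_sc(x) = (1/(2π)) √(4 − x²). With x = -0.615:
  4 − x² = 4 − (-0.615)² = 4 − 0.378225 = 3.621775.
  √(4 − x²) = 1.903096.
  1/(2π) = 0.159155.
  ρ_sc(-0.615) = 0.159155 · 1.903096 = 0.302887.

Rounded to 5 decimal places: ρ_sc(-0.615) ≈ 0.30289.


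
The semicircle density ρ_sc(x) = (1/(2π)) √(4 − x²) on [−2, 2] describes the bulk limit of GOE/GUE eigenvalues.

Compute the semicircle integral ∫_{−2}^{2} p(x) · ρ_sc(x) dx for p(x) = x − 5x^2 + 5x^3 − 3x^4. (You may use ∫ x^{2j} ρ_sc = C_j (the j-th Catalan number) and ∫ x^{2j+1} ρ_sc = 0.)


Write p(x) = Σ a_i x^i, split into monomials and integrate each against ρ_sc separately.
Using ∫ x^{2j} ρ_sc = C_j = (1/(j+1)) C(2j, j) (Catalan numbers) and ∫ x^{2j+1} ρ_sc = 0 (odd monomials vanish by symmetry):
  i = 1 (odd): ∫ x^1 ρ_sc = 0 (vanishes)
  i = 2 (even): a_2 · C_{1} = -5 · 1 = -5
  i = 3 (odd): ∫ x^3 ρ_sc = 0 (vanishes)
  i = 4 (even): a_4 · C_{2} = -3 · 2 = -6

Summing the contributions: ∫_{−2}^{2} p(x) ρ_sc(x) dx = (-5) + (-6) = -11.


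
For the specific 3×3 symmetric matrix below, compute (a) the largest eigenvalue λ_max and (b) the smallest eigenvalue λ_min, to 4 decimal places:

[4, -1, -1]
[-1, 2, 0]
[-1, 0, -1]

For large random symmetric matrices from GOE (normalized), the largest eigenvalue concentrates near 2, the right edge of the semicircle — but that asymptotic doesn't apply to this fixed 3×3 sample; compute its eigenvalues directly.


Since M is real symmetric, all three eigenvalues are real; they are the roots of det(λI − M) = λ³ − (tr M) λ² + s λ − det M, where s is the sum of the principal 2×2 minors.
tr M = 4 + 2 + (-1) = 5.
s = (4·2 − (-1)²) + (4·(-1) − (-1)²) + (2·(-1) − 0²) = 7 + (-5) + (-2) = 0.
det M (expand along row 1) = 4·(-2) − (-1)·1 + (-1)·2 = -9.
Characteristic polynomial: λ³ − 5λ² + 9 = 0.
Substitute λ = y + (tr M)/3 = y + 1.666667 to remove the quadratic term: y³ + p·y + q = 0 with p = s − (tr M)²/3 = -8.333333 and q = −2(tr M)³/27 + (tr M)·s/3 − det M = -0.259259.
Three real roots ⇒ use the trigonometric (Viète) form: r = 2√(−p/3) = 3.333333, φ = arccos(3q/(p·r)) = arccos(0.028000) = 1.542793 rad.
y_k = r·cos(φ/3 − 2πk/3) for k = 0, 1, 2 gives y = 2.902183, -0.031115, -2.871068.
λ_k = y_k + 1.666667 gives λ = 4.5688, 1.6356, -1.2044 (check: the sum is 5.0000 = tr M).

Hence λ_max = 4.5688 and λ_min = -1.2044.


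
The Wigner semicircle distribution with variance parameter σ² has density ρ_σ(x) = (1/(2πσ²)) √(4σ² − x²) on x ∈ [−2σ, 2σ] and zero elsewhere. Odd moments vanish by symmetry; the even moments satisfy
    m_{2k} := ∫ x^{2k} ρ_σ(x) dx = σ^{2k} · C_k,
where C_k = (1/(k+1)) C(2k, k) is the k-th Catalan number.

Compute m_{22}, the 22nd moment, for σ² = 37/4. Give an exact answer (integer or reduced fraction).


By the scaled semicircle moment identity, m_{2k} = σ^{2k} · C_k with k = 11.
C_11 = (1/(k+1)) · C(2k, k) = (1/12) · C(22, 11) = (1/12) · 705432 = 58786.
σ^{2k} = (σ²)^k = (37/4)^11 = 177917621779460413/4194304.

Therefore m_{22} = σ^{22} · C_11 = (177917621779460413/4194304) · 58786 = 5229532656963679919309/2097152.


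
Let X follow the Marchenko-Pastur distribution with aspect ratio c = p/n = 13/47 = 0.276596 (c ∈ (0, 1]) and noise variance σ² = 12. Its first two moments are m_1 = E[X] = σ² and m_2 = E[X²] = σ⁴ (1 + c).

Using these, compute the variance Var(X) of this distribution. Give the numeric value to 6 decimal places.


m_1 = E[X] = σ² = 12, so m_1² = 144.
m_2 = E[X²] = σ⁴ (1 + c) = 144 · (1 + 0.276596) = 144 · 1.276596 = 183.829787.
(Note m_2 − m_1² simplifies to c · σ⁴ = 0.276596 · 144.)

Var(X) = m_2 − m_1² = 183.829787 − 144 = 39.829787.


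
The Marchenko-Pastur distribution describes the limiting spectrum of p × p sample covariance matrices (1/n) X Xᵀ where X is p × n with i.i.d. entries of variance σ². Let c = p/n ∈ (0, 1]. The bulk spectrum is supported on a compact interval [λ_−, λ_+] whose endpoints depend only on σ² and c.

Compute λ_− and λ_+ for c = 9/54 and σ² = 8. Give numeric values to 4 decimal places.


c = 9/54 = 0.166667; √c = 0.408248.
λ_− = σ² (1 − √c)² = 8 · (1 − 0.408248)² = 8 · (0.591752)² = 2.801361.
λ_+ = σ² (1 + √c)² = 8 · (1 + 0.408248)² = 8 · (1.408248)² = 15.865306.

Rounded to 4 decimal places: λ_− ≈ 2.8014, λ_+ ≈ 15.8653.


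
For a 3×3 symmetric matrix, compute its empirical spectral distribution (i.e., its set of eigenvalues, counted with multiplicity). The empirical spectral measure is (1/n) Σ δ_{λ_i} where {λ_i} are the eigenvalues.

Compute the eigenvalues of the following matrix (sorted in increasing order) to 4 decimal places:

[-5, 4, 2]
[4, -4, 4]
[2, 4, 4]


Since M is real symmetric, all three eigenvalues are real; they are the roots of det(λI − M) = λ³ − (tr M) λ² + s λ − det M, where s is the sum of the principal 2×2 minors.
tr M = -5 + (-4) + 4 = -5.
s = ((-5)·(-4) − 4²) + ((-5)·4 − 2²) + ((-4)·4 − 4²) = 4 + (-24) + (-32) = -52.
det M (expand along row 1) = (-5)·(-32) − 4·8 + 2·24 = 176.
Characteristic polynomial: λ³ + 5λ² − 52λ − 176 = 0.
Substitute λ = y + (tr M)/3 = y − 1.666667 to remove the quadratic term: y³ + p·y + q = 0 with p = s − (tr M)²/3 = -60.333333 and q = −2(tr M)³/27 + (tr M)·s/3 − det M = -80.074074.
Three real roots ⇒ use the trigonometric (Viète) form: r = 2√(−p/3) = 8.969083, φ = arccos(3q/(p·r)) = arccos(0.443923) = 1.110824 rad.
y_k = r·cos(φ/3 − 2πk/3) for k = 0, 1, 2 gives y = 8.361230, -1.369795, -6.991435.
λ_k = y_k − 1.666667 gives λ = 6.6946, -3.0365, -8.6581 (check: the sum is -5.0000 = tr M).

Eigenvalues sorted in increasing order: [-8.6581, -3.0365, 6.6946].
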